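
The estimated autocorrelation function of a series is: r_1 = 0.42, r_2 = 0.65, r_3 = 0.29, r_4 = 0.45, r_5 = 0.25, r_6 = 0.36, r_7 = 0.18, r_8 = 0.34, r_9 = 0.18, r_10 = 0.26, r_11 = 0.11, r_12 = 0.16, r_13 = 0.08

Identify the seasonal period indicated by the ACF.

The largest autocorrelation is r_2 = 0.65, with a weaker echo at lag 4 (0.45); the remaining lags stay at or below 0.42.
The dominant spike at lag 2 indicates a seasonal period of 2.

2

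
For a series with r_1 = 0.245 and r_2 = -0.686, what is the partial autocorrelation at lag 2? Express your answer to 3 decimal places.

φ_{22} = (r_2 − r_1²) / (1 − r_1²)
r_1² = (0.245)² = 0.060025
Numerator = -0.686 − 0.0600 = -0.7460; denominator = 1 − 0.0600 = 0.9400
φ_{22} = -0.7460 / 0.9400 = -0.794

-0.794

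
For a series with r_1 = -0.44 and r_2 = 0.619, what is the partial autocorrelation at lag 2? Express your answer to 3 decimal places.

0.528

φ_{22} = (r_2 − r_1²) / (1 − r_1²)
r_1² = (-0.44)² = 0.1936
Numerator = 0.619 − 0.1936 = 0.4254; denominator = 1 − 0.1936 = 0.8064
φ_{22} = 0.4254 / 0.8064 = 0.528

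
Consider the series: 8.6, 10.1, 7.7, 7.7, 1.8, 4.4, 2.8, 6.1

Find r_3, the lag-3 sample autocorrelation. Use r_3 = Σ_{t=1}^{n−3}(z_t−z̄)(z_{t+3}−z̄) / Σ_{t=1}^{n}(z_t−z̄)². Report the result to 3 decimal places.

Mean z̄ = (8.6 + 10.1 + 7.7 + 7.7 + 1.8 + 4.4 + 2.8 + 6.1)/8 = 6.1500
Numerator Σ_{t=1}^{5}(z_t−z̄)(z_{t+3}−z̄) = -21.0725
Denominator Σ(z_t−z̄)² = 59.6200
r_3 = -21.0725 / 59.6200 = -0.353

-0.353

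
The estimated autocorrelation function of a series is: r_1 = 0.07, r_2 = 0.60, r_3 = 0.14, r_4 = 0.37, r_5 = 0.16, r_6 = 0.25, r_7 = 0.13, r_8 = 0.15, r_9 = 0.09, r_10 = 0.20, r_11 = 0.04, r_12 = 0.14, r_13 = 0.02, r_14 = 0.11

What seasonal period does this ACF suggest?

The largest autocorrelation is r_2 = 0.60, with weaker echoes at lags 4 (0.37), 6 (0.25) and 10 (0.20); the remaining lags stay at or below 0.16.
The dominant spike at lag 2 indicates a seasonal period of 2.

2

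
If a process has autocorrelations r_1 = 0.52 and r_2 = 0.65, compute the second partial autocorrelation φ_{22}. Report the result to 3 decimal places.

φ_{22} = (r_2 − r_1²) / (1 − r_1²)
r_1² = (0.52)² = 0.2704
Numerator = 0.65 − 0.2704 = 0.3796; denominator = 1 − 0.2704 = 0.7296
φ_{22} = 0.3796 / 0.7296 = 0.520

0.520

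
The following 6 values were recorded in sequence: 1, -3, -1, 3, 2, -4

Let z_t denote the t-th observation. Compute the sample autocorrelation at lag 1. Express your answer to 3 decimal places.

-0.121

Mean z̄ = (1 − 3 − 1 + 3 + 2 − 4)/6 = -0.3333
Deviations from mean: 1.3333, -2.6667, -0.6667, 3.3333, 2.3333, -3.6667
Σ(z_t−z̄)(z_{t+1}−z̄) = (-3.5556) + (1.7778) + (-2.2222) + (7.7778) + (-8.5556) = -4.7778
Denominator Σ(z_t−z̄)² = 39.3333
r_1 = -4.7778 / 39.3333 = -0.121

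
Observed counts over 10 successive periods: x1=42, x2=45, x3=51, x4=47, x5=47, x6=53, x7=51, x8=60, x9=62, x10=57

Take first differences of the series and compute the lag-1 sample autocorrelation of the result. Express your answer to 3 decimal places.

-0.318

First differences Δx: 3, 6, -4, 0, 6, -2, 9, 2, -5
Mean of differences = 1.6667
Numerator Σ(Δx_t−Δx̄)(Δx_{t+1}−Δx̄) = -59.1111
Denominator Σ(Δx_t−Δx̄)² = 186.0000
r_1(Δx) = -59.1111 / 186.0000 = -0.318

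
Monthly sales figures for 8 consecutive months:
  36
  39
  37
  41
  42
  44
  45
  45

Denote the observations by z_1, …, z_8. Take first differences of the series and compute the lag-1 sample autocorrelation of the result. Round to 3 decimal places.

First differences Δz: 3, -2, 4, 1, 2, 1, 0
Mean of differences = 1.2857
Numerator Σ(Δz_t−Δz̄)(Δz_{t+1}−Δz̄) = -15.3673
Denominator Σ(Δz_t−Δz̄)² = 23.4286
r_1(Δz) = -15.3673 / 23.4286 = -0.656

-0.656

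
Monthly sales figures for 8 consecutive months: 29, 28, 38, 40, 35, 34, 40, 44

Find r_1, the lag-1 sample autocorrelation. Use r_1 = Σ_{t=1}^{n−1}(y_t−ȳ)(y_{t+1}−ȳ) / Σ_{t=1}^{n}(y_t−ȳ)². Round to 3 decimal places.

Mean ȳ = (29 + 28 + 38 + 40 + 35 + 34 + 40 + 44)/8 = 36.0000
Deviations from mean: -7.0000, -8.0000, 2.0000, 4.0000, -1.0000, -2.0000, 4.0000, 8.0000
Numerator Σ_{t=1}^{7}(y_t−ȳ)(y_{t+1}−ȳ) = 70.0000
Denominator Σ(y_t−ȳ)² = 218.0000
r_1 = 70.0000 / 218.0000 = 0.321

0.321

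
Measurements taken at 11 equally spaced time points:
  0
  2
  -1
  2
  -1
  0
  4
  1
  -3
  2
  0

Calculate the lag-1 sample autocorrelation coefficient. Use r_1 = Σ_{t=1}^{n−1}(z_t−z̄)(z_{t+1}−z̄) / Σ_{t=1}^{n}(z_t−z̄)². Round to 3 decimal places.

-0.397

Mean z̄ = (0 + 2 − 1 + 2 − 1 + 0 + 4 + 1 − 3 + 2 + 0)/11 = 0.5455
Numerator Σ_{t=1}^{10}(z_t−z̄)(z_{t+1}−z̄) = -14.5702
Denominator Σ(z_t−z̄)² = 36.7273
r_1 = -14.5702 / 36.7273 = -0.397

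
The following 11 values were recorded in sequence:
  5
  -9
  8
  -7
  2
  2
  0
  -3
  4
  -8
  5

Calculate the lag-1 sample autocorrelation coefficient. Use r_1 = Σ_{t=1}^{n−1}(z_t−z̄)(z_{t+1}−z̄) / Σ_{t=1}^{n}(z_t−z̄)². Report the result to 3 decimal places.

Mean z̄ = (5 − 9 + 8 − 7 + 2 + 2 + 0 − 3 + 4 − 8 + 5)/11 = -0.0909
Numerator Σ_{t=1}^{10}(z_t−z̄)(z_{t+1}−z̄) = -268.0083
Denominator Σ(z_t−z̄)² = 340.9091
r_1 = -268.0083 / 340.9091 = -0.786

-0.786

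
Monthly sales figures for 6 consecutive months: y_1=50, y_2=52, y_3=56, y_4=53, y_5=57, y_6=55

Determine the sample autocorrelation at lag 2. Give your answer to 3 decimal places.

-0.026

Mean ȳ = (50 + 52 + 56 + 53 + 57 + 55)/6 = 53.8333
Deviations from mean: -3.8333, -1.8333, 2.1667, -0.8333, 3.1667, 1.1667
Σ(y_t−ȳ)(y_{t+2}−ȳ) = (-8.3056) + (1.5278) + (6.8611) + (-0.9722) = -0.8889
Denominator Σ(y_t−ȳ)² = 34.8333
r_2 = -0.8889 / 34.8333 = -0.026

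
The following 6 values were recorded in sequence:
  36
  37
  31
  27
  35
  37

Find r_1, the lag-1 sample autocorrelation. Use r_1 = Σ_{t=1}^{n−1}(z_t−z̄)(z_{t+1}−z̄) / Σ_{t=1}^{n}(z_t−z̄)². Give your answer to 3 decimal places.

0.160

Mean z̄ = (36 + 37 + 31 + 27 + 35 + 37)/6 = 33.8333
Deviations from mean: 2.1667, 3.1667, -2.8333, -6.8333, 1.1667, 3.1667
Σ(z_t−z̄)(z_{t+1}−z̄) = (6.8611) + (-8.9722) + (19.3611) + (-7.9722) + (3.6944) = 12.9722
Denominator Σ(z_t−z̄)² = 80.8333
r_1 = 12.9722 / 80.8333 = 0.160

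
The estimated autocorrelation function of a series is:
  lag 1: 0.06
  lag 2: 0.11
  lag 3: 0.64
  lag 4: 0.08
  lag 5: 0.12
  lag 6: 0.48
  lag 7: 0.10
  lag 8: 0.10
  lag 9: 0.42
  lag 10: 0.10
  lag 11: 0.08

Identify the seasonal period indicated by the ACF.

The largest autocorrelation is r_3 = 0.64, with weaker echoes at lags 6 (0.48) and 9 (0.42); the remaining lags stay at or below 0.12.
The dominant spike at lag 3 indicates a seasonal period of 3.

3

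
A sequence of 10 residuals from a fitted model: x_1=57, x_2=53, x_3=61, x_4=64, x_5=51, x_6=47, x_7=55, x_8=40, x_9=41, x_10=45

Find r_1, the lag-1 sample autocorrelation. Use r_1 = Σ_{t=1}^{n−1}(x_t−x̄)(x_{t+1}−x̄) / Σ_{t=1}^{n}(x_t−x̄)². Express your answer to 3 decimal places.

Mean x̄ = (57 + 53 + 61 + 64 + 51 + 47 + 55 + 40 + 41 + 45)/10 = 51.4000
Numerator Σ_{t=1}^{9}(x_t−x̄)(x_{t+1}−x̄) = 270.2400
Denominator Σ(x_t−x̄)² = 596.4000
r_1 = 270.2400 / 596.4000 = 0.453

0.453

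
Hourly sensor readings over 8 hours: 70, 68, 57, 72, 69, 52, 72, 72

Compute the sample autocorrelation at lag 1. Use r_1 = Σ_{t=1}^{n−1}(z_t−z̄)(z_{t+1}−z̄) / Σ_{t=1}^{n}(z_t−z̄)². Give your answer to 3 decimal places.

Mean z̄ = (70 + 68 + 57 + 72 + 69 + 52 + 72 + 72)/8 = 66.5000
Deviations from mean: 3.5000, 1.5000, -9.5000, 5.5000, 2.5000, -14.5000, 5.5000, 5.5000
Numerator Σ_{t=1}^{7}(z_t−z̄)(z_{t+1}−z̄) = -133.2500
Denominator Σ(z_t−z̄)² = 412.0000
r_1 = -133.2500 / 412.0000 = -0.323

-0.323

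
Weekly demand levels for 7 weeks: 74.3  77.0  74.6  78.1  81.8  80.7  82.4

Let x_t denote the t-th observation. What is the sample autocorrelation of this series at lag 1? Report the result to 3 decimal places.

Mean x̄ = (74.3 + 77.0 + 74.6 + 78.1 + 81.8 + 80.7 + 82.4)/7 = 78.4143
Numerator Σ_{t=1}^{6}(x_t−x̄)(x_{t+1}−x̄) = 28.1969
Denominator Σ(x_t−x̄)² = 66.1486
r_1 = 28.1969 / 66.1486 = 0.426

0.426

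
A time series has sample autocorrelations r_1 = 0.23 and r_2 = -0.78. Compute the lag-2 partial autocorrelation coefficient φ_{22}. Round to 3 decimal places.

φ_{22} = (r_2 − r_1²) / (1 − r_1²)
r_1² = (0.23)² = 0.0529
Numerator = -0.78 − 0.0529 = -0.8329; denominator = 1 − 0.0529 = 0.9471
φ_{22} = -0.8329 / 0.9471 = -0.879

-0.879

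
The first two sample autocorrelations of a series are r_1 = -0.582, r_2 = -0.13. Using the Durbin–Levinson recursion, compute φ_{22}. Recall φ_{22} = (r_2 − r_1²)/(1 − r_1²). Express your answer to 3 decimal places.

φ_{22} = (r_2 − r_1²) / (1 − r_1²)
r_1² = (-0.582)² = 0.338724
Numerator = -0.13 − 0.3387 = -0.4687; denominator = 1 − 0.3387 = 0.6613
φ_{22} = -0.4687 / 0.6613 = -0.709

-0.709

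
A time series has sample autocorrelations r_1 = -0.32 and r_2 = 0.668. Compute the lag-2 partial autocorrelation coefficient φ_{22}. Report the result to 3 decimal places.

φ_{22} = (r_2 − r_1²) / (1 − r_1²)
r_1² = (-0.32)² = 0.1024
Numerator = 0.668 − 0.1024 = 0.5656; denominator = 1 − 0.1024 = 0.8976
φ_{22} = 0.5656 / 0.8976 = 0.630

0.630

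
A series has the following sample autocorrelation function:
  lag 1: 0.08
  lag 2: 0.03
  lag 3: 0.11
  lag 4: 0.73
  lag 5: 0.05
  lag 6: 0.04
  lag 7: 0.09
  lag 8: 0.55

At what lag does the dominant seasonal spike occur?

The largest autocorrelation is r_4 = 0.73, with a weaker echo at lag 8 (0.55); the remaining lags stay at or below 0.11.
The dominant spike at lag 4 indicates a seasonal period of 4.

4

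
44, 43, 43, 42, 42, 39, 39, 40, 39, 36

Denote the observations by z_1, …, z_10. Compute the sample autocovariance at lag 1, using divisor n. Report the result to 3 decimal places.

Mean z̄ = (44 + 43 + 43 + 42 + 42 + 39 + 39 + 40 + 39 + 36)/10 = 40.7000
Σ_{t=1}^{9}(z_t−z̄)(z_{t+1}−z̄) = 28.6100
γ_1 = 28.6100 / 10 = 2.861

2.861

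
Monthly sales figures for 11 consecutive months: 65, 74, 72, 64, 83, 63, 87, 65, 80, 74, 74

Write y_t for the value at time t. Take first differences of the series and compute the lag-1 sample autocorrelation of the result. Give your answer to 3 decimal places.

First differences Δy: 9, -2, -8, 19, -20, 24, -22, 15, -6, 0
Mean of differences = 0.9000
Numerator Σ(Δy_t−Δȳ)(Δy_{t+1}−Δȳ) = -1962.8100
Denominator Σ(Δy_t−Δȳ)² = 2222.9000
r_1(Δy) = -1962.8100 / 2222.9000 = -0.883

-0.883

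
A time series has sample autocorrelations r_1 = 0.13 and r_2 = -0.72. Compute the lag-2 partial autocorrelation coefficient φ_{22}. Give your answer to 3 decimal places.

φ_{22} = (r_2 − r_1²) / (1 − r_1²)
r_1² = (0.13)² = 0.0169
Numerator = -0.72 − 0.0169 = -0.7369; denominator = 1 − 0.0169 = 0.9831
φ_{22} = -0.7369 / 0.9831 = -0.750

-0.750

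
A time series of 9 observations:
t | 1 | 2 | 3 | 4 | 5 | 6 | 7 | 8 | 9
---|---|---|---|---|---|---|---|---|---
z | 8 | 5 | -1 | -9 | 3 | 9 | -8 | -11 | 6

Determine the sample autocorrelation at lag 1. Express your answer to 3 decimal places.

-0.007

Mean z̄ = (8 + 5 − 1 − 9 + 3 + 9 − 8 − 11 + 6)/9 = 0.2222
Numerator Σ_{t=1}^{8}(z_t−z̄)(z_{t+1}−z̄) = -3.3827
Denominator Σ(z_t−z̄)² = 481.5556
r_1 = -3.3827 / 481.5556 = -0.007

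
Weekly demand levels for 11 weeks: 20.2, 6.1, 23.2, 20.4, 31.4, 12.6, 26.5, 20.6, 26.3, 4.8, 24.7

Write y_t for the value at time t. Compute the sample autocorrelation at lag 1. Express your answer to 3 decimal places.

-0.465

Mean ȳ = (20.2 + 6.1 + 23.2 + 20.4 + 31.4 + 12.6 + 26.5 + 20.6 + 26.3 + 4.8 + 24.7)/11 = 19.7091
Numerator Σ_{t=1}^{10}(y_t−ȳ)(y_{t+1}−ȳ) = -335.8410
Denominator Σ(y_t−ȳ)² = 722.8691
r_1 = -335.8410 / 722.8691 = -0.465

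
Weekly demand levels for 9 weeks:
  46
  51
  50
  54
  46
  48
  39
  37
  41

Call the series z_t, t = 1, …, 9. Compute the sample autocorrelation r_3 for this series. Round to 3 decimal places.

-0.212

Mean z̄ = (46 + 51 + 50 + 54 + 46 + 48 + 39 + 37 + 41)/9 = 45.7778
Σ(z_t−z̄)(z_{t+3}−z̄) = (1.8272) + (1.1605) + (9.3827) + (-55.7284) + (-1.9506) + (-10.6173) = -55.9259
Denominator Σ(z_t−z̄)² = 263.5556
r_3 = -55.9259 / 263.5556 = -0.212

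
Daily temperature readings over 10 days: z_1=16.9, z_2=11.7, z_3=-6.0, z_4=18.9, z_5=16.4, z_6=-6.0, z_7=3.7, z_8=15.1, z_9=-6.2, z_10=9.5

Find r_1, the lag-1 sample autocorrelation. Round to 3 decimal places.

Mean z̄ = (16.9 + 11.7 − 6.0 + 18.9 + 16.4 − 6.0 + 3.7 + 15.1 − 6.2 + 9.5)/10 = 7.4000
Numerator Σ_{t=1}^{9}(z_t−z̄)(z_{t+1}−z̄) = -300.1600
Denominator Σ(z_t−z̄)² = 943.4600
r_1 = -300.1600 / 943.4600 = -0.318

-0.318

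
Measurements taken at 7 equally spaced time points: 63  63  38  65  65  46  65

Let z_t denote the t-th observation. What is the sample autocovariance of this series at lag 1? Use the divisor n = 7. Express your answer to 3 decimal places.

-47.983

Mean z̄ = (63 + 63 + 38 + 65 + 65 + 46 + 65)/7 = 57.8571
Σ_{t=1}^{6}(z_t−z̄)(z_{t+1}−z̄) = -335.8776
γ_1 = -335.8776 / 7 = -47.983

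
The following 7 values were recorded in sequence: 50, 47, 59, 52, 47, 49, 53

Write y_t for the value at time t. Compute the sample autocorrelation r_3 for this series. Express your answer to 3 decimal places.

Mean ȳ = (50 + 47 + 59 + 52 + 47 + 49 + 53)/7 = 51.0000
Deviations from mean: -1.0000, -4.0000, 8.0000, 1.0000, -4.0000, -2.0000, 2.0000
Σ(y_t−ȳ)(y_{t+3}−ȳ) = (-1.0000) + (16.0000) + (-16.0000) + (2.0000) = 1.0000
Denominator Σ(y_t−ȳ)² = 106.0000
r_3 = 1.0000 / 106.0000 = 0.009

0.009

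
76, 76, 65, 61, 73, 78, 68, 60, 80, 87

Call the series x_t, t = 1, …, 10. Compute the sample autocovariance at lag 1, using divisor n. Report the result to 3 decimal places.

11.384

Mean x̄ = (76 + 76 + 65 + 61 + 73 + 78 + 68 + 60 + 80 + 87)/10 = 72.4000
Σ_{t=1}^{9}(x_t−x̄)(x_{t+1}−x̄) = 113.8400
γ_1 = 113.8400 / 10 = 11.384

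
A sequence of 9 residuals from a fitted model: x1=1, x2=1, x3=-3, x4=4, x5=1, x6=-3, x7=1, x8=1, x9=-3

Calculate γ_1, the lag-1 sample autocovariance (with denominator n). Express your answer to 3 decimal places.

-2.000

Mean x̄ = (1 + 1 − 3 + 4 + 1 − 3 + 1 + 1 − 3)/9 = 0.0000
Σ_{t=1}^{8}(x_t−x̄)(x_{t+1}−x̄) = -18.0000
γ_1 = -18.0000 / 9 = -2.000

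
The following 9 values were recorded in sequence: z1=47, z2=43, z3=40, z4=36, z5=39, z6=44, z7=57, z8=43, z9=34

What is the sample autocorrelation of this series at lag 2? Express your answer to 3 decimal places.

-0.516

Mean z̄ = (47 + 43 + 40 + 36 + 39 + 44 + 57 + 43 + 34)/9 = 42.5556
Σ(z_t−z̄)(z_{t+2}−z̄) = (-11.3580) + (-2.9136) + (9.0864) + (-9.4691) + (-51.3580) + (0.6420) + (-123.5802) = -188.9506
Denominator Σ(z_t−z̄)² = 366.2222
r_2 = -188.9506 / 366.2222 = -0.516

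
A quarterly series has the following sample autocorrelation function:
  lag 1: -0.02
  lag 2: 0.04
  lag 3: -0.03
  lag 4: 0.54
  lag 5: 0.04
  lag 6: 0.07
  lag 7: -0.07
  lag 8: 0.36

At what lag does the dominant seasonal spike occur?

The largest autocorrelation is r_4 = 0.54, with a weaker echo at lag 8 (0.36); the remaining lags stay at or below 0.07.
The dominant spike at lag 4 indicates a seasonal period of 4.

4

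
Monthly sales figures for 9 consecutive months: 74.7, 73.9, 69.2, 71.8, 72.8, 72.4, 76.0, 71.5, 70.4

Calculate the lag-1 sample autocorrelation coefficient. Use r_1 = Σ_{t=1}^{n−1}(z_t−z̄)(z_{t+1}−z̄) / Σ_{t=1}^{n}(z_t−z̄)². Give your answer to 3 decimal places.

-0.034

Mean z̄ = (74.7 + 73.9 + 69.2 + 71.8 + 72.8 + 72.4 + 76.0 + 71.5 + 70.4)/9 = 72.5222
Numerator Σ_{t=1}^{8}(z_t−z̄)(z_{t+1}−z̄) = -1.2227
Denominator Σ(z_t−z̄)² = 35.9356
r_1 = -1.2227 / 35.9356 = -0.034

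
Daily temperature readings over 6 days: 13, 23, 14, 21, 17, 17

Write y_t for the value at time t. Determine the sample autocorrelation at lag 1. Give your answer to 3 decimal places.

-0.765

Mean ȳ = (13 + 23 + 14 + 21 + 17 + 17)/6 = 17.5000
Deviations from mean: -4.5000, 5.5000, -3.5000, 3.5000, -0.5000, -0.5000
Σ(y_t−ȳ)(y_{t+1}−ȳ) = (-24.7500) + (-19.2500) + (-12.2500) + (-1.7500) + (0.2500) = -57.7500
Denominator Σ(y_t−ȳ)² = 75.5000
r_1 = -57.7500 / 75.5000 = -0.765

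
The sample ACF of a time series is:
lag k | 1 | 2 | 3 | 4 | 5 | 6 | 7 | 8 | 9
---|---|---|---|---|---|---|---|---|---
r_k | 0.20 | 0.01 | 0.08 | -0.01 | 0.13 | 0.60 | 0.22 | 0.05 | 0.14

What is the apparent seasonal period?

6

The largest autocorrelation is r_6 = 0.60; the remaining lags stay at or below 0.22.
The dominant spike at lag 6 indicates a seasonal period of 6.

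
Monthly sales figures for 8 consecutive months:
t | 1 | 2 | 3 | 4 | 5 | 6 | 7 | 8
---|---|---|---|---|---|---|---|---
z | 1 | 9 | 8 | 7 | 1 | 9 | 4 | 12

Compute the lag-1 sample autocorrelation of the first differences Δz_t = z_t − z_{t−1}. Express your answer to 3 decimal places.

First differences Δz: 8, -1, -1, -6, 8, -5, 8
Mean of differences = 1.5714
Numerator Σ(Δz_t−Δz̄)(Δz_{t+1}−Δz̄) = -123.6122
Denominator Σ(Δz_t−Δz̄)² = 237.7143
r_1(Δz) = -123.6122 / 237.7143 = -0.520

-0.520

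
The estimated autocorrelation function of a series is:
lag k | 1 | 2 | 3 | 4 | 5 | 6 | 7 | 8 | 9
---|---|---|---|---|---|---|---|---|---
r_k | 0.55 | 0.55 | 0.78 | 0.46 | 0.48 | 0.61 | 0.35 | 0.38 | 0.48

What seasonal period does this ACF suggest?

3

The largest autocorrelation is r_3 = 0.78, with a weaker echo at lag 6 (0.61); the remaining lags stay at or below 0.55.
The dominant spike at lag 3 indicates a seasonal period of 3.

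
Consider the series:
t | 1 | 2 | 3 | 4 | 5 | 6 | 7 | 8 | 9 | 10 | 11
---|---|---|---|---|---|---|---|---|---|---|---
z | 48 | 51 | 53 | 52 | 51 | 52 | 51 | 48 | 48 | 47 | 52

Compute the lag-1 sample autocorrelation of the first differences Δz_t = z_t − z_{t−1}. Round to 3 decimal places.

First differences Δz: 3, 2, -1, -1, 1, -1, -3, 0, -1, 5
Mean of differences = 0.4000
Numerator Σ(Δz_t−Δz̄)(Δz_{t+1}−Δz̄) = 2.4400
Denominator Σ(Δz_t−Δz̄)² = 50.4000
r_1(Δz) = 2.4400 / 50.4000 = 0.048

0.048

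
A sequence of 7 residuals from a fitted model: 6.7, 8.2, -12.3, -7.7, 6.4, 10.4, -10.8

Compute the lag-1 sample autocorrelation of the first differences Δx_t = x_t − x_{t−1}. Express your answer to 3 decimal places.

First differences Δx: 1.5, -20.5, 4.6, 14.1, 4.0, -21.2
Mean of differences = -2.9167
Numerator Σ(Δx_t−Δx̄)(Δx_{t+1}−Δx̄) = -90.6803
Denominator Σ(Δx_t−Δx̄)² = 1056.8683
r_1(Δx) = -90.6803 / 1056.8683 = -0.086

-0.086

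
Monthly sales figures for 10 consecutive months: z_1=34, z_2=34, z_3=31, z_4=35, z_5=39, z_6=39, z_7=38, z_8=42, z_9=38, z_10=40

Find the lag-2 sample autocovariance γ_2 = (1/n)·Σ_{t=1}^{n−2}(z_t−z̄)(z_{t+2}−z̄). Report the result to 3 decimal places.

3.600

Mean z̄ = (34 + 34 + 31 + 35 + 39 + 39 + 38 + 42 + 38 + 40)/10 = 37.0000
Σ_{t=1}^{8}(z_t−z̄)(z_{t+2}−z̄) = 36.0000
γ_2 = 36.0000 / 10 = 3.600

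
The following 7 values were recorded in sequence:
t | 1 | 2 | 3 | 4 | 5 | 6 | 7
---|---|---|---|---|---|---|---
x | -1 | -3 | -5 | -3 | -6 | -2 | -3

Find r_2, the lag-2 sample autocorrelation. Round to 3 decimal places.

Mean x̄ = (-1 − 3 − 5 − 3 − 6 − 2 − 3)/7 = -3.2857
Deviations from mean: 2.2857, 0.2857, -1.7143, 0.2857, -2.7143, 1.2857, 0.2857
Σ(x_t−x̄)(x_{t+2}−x̄) = (-3.9184) + (0.0816) + (4.6531) + (0.3673) + (-0.7755) = 0.4082
Denominator Σ(x_t−x̄)² = 17.4286
r_2 = 0.4082 / 17.4286 = 0.023

0.023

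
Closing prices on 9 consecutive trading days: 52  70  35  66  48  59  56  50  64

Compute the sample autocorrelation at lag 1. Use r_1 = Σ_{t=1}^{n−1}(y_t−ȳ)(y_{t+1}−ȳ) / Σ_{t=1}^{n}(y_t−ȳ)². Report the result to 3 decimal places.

-0.774

Mean ȳ = (52 + 70 + 35 + 66 + 48 + 59 + 56 + 50 + 64)/9 = 55.5556
Numerator Σ_{t=1}^{8}(y_t−ȳ)(y_{t+1}−ȳ) = -715.7531
Denominator Σ(y_t−ȳ)² = 924.2222
r_1 = -715.7531 / 924.2222 = -0.774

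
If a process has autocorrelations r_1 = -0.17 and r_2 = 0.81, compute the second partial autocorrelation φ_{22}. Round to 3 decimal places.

0.804

φ_{22} = (r_2 − r_1²) / (1 − r_1²)
r_1² = (-0.17)² = 0.0289
Numerator = 0.81 − 0.0289 = 0.7811; denominator = 1 − 0.0289 = 0.9711
φ_{22} = 0.7811 / 0.9711 = 0.804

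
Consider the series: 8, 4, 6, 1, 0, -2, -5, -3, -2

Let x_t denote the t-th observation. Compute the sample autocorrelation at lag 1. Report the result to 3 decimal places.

Mean x̄ = (8 + 4 + 6 + 1 + 0 − 2 − 5 − 3 − 2)/9 = 0.7778
Numerator Σ_{t=1}^{8}(x_t−x̄)(x_{t+1}−x̄) = 91.6173
Denominator Σ(x_t−x̄)² = 153.5556
r_1 = 91.6173 / 153.5556 = 0.597

0.597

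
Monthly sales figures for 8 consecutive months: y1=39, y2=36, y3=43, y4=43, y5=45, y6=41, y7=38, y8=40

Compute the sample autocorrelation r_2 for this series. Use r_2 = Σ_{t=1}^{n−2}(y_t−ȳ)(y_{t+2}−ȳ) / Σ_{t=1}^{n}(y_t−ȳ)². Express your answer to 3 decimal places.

-0.247

Mean ȳ = (39 + 36 + 43 + 43 + 45 + 41 + 38 + 40)/8 = 40.6250
Σ(y_t−ȳ)(y_{t+2}−ȳ) = (-3.8594) + (-10.9844) + (10.3906) + (0.8906) + (-11.4844) + (-0.2344) = -15.2813
Denominator Σ(y_t−ȳ)² = 61.8750
r_2 = -15.2813 / 61.8750 = -0.247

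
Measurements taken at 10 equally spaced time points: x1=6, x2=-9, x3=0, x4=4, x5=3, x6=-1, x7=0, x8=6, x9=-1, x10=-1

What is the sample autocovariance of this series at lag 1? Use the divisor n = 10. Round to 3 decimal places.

-5.189

Mean x̄ = (6 − 9 + 0 + 4 + 3 − 1 + 0 + 6 − 1 − 1)/10 = 0.7000
Σ_{t=1}^{9}(x_t−x̄)(x_{t+1}−x̄) = -51.8900
γ_1 = -51.8900 / 10 = -5.189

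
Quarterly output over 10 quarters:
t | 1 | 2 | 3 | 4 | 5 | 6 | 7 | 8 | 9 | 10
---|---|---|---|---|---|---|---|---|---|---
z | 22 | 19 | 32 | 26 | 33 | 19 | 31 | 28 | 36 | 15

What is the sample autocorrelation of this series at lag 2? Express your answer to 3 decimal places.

0.146

Mean z̄ = (22 + 19 + 32 + 26 + 33 + 19 + 31 + 28 + 36 + 15)/10 = 26.1000
Numerator Σ_{t=1}^{8}(z_t−z̄)(z_{t+2}−z̄) = 65.6800
Denominator Σ(z_t−z̄)² = 448.9000
r_2 = 65.6800 / 448.9000 = 0.146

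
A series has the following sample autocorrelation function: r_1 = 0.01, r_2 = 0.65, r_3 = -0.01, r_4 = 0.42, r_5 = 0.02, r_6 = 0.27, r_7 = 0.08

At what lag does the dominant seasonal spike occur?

2

The largest autocorrelation is r_2 = 0.65, with weaker echoes at lags 4 (0.42) and 6 (0.27); the remaining lags stay at or below 0.08.
The dominant spike at lag 2 indicates a seasonal period of 2.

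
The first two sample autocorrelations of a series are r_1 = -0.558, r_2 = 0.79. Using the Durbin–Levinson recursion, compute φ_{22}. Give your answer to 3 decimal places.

φ_{22} = (r_2 − r_1²) / (1 − r_1²)
r_1² = (-0.558)² = 0.311364
Numerator = 0.79 − 0.3114 = 0.4786; denominator = 1 − 0.3114 = 0.6886
φ_{22} = 0.4786 / 0.6886 = 0.695

0.695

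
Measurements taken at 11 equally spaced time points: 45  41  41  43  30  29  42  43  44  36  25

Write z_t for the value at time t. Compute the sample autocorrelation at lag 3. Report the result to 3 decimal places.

-0.334

Mean z̄ = (45 + 41 + 41 + 43 + 30 + 29 + 42 + 43 + 44 + 36 + 25)/11 = 38.0909
Numerator Σ_{t=1}^{8}(z_t−z̄)(z_{t+3}−z̄) = -162.7521
Denominator Σ(z_t−z̄)² = 486.9091
r_3 = -162.7521 / 486.9091 = -0.334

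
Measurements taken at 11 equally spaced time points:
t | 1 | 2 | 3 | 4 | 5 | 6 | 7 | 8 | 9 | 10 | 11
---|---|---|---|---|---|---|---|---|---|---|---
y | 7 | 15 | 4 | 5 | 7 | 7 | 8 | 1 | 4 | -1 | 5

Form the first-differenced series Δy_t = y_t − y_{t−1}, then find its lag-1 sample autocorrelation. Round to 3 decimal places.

First differences Δy: 8, -11, 1, 2, 0, 1, -7, 3, -5, 6
Mean of differences = -0.2000
Numerator Σ(Δy_t−Δȳ)(Δy_{t+1}−Δȳ) = -173.2400
Denominator Σ(Δy_t−Δȳ)² = 309.6000
r_1(Δy) = -173.2400 / 309.6000 = -0.560

-0.560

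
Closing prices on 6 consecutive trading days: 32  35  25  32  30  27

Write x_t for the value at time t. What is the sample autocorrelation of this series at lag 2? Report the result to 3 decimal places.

Mean x̄ = (32 + 35 + 25 + 32 + 30 + 27)/6 = 30.1667
Numerator Σ_{t=1}^{4}(x_t−x̄)(x_{t+2}−x̄) = -5.5556
Denominator Σ(x_t−x̄)² = 66.8333
r_2 = -5.5556 / 66.8333 = -0.083

-0.083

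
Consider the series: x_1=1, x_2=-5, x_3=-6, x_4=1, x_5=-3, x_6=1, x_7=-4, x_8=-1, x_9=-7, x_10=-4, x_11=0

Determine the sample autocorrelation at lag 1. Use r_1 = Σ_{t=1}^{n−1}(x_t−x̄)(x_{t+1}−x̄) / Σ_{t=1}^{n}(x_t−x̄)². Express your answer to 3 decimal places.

-0.302

Mean x̄ = (1 − 5 − 6 + 1 − 3 + 1 − 4 − 1 − 7 − 4 + 0)/11 = -2.4545
Numerator Σ_{t=1}^{10}(x_t−x̄)(x_{t+1}−x̄) = -26.7521
Denominator Σ(x_t−x̄)² = 88.7273
r_1 = -26.7521 / 88.7273 = -0.302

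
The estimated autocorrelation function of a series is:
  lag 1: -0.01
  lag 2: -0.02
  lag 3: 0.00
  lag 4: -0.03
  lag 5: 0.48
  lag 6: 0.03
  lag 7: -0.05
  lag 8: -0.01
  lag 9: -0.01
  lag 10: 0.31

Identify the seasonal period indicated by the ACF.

5

The largest autocorrelation is r_5 = 0.48, with a weaker echo at lag 10 (0.31); the remaining lags stay at or below 0.03.
The dominant spike at lag 5 indicates a seasonal period of 5.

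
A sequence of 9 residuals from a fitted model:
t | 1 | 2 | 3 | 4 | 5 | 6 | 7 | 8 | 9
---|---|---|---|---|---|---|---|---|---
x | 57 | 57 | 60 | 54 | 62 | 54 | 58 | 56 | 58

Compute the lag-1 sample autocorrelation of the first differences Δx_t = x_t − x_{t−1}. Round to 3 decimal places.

First differences Δx: 0, 3, -6, 8, -8, 4, -2, 2
Mean of differences = 0.1250
Numerator Σ(Δx_t−Δx̄)(Δx_{t+1}−Δx̄) = -173.8906
Denominator Σ(Δx_t−Δx̄)² = 196.8750
r_1(Δx) = -173.8906 / 196.8750 = -0.883

-0.883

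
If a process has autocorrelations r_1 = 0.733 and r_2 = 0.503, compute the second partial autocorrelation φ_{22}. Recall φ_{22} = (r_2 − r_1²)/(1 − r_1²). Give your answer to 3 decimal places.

-0.074

φ_{22} = (r_2 − r_1²) / (1 − r_1²)
r_1² = (0.733)² = 0.537289
Numerator = 0.503 − 0.5373 = -0.0343; denominator = 1 − 0.5373 = 0.4627
φ_{22} = -0.0343 / 0.4627 = -0.074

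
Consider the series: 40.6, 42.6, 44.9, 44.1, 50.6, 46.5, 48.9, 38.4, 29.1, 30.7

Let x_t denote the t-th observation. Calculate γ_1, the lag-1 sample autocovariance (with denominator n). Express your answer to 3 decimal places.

26.532

Mean x̄ = (40.6 + 42.6 + 44.9 + 44.1 + 50.6 + 46.5 + 48.9 + 38.4 + 29.1 + 30.7)/10 = 41.6400
Σ_{t=1}^{9}(x_t−x̄)(x_{t+1}−x̄) = 265.3164
γ_1 = 265.3164 / 10 = 26.532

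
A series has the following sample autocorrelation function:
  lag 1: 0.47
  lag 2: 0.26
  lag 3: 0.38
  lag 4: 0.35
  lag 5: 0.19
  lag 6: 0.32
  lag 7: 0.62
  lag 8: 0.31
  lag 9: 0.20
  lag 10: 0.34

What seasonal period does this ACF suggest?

7

The largest autocorrelation is r_7 = 0.62; the remaining lags stay at or below 0.47. The elevated value at lag 1 (0.47), dropping to 0.26 at lag 2, reflects decaying short-term dependence rather than seasonality.
The dominant spike at lag 7 indicates a seasonal period of 7.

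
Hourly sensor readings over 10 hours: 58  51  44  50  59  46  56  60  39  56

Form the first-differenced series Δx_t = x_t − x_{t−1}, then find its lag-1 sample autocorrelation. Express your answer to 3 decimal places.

-0.480

First differences Δx: -7, -7, 6, 9, -13, 10, 4, -21, 17
Mean of differences = -0.2222
Numerator Σ(Δx_t−Δx̄)(Δx_{t+1}−Δx̄) = -589.7160
Denominator Σ(Δx_t−Δx̄)² = 1229.5556
r_1(Δx) = -589.7160 / 1229.5556 = -0.480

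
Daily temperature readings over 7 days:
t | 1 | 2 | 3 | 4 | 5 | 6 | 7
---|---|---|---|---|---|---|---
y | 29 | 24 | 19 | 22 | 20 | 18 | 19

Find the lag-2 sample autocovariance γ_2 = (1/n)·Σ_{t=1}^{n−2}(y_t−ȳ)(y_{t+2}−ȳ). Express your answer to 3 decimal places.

Mean ȳ = (29 + 24 + 19 + 22 + 20 + 18 + 19)/7 = 21.5714
Deviations: 7.4286, 2.4286, -2.5714, 0.4286, -1.5714, -3.5714, -2.5714
Σ_{t=1}^{5}(y_t−ȳ)(y_{t+2}−ȳ) = -11.5102
γ_2 = -11.5102 / 7 = -1.644

-1.644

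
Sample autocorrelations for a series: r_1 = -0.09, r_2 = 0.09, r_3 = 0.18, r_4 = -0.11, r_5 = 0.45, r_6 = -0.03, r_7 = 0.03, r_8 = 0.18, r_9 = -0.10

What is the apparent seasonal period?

5

The largest autocorrelation is r_5 = 0.45; the remaining lags stay at or below 0.18.
The dominant spike at lag 5 indicates a seasonal period of 5.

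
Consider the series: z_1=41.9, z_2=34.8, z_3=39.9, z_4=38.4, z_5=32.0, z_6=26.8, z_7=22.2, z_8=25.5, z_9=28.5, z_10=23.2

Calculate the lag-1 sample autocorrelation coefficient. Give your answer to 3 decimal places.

Mean z̄ = (41.9 + 34.8 + 39.9 + 38.4 + 32.0 + 26.8 + 22.2 + 25.5 + 28.5 + 23.2)/10 = 31.3200
Numerator Σ_{t=1}^{9}(z_t−z̄)(z_{t+1}−z̄) = 262.7756
Denominator Σ(z_t−z̄)² = 459.6160
r_1 = 262.7756 / 459.6160 = 0.572

0.572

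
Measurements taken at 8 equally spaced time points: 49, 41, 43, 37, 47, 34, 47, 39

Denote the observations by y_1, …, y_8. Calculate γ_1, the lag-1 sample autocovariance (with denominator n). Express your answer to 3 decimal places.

Mean ȳ = (49 + 41 + 43 + 37 + 47 + 34 + 47 + 39)/8 = 42.1250
Σ_{t=1}^{7}(y_t−ȳ)(y_{t+1}−ȳ) = -132.6406
γ_1 = -132.6406 / 8 = -16.580

-16.580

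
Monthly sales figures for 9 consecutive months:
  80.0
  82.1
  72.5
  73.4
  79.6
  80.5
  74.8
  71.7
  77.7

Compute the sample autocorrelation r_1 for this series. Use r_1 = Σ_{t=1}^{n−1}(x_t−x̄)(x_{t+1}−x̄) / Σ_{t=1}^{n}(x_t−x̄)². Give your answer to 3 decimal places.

Mean x̄ = (80.0 + 82.1 + 72.5 + 73.4 + 79.6 + 80.5 + 74.8 + 71.7 + 77.7)/9 = 76.9222
Numerator Σ_{t=1}^{8}(x_t−x̄)(x_{t+1}−x̄) = 8.1917
Denominator Σ(x_t−x̄)² = 120.5956
r_1 = 8.1917 / 120.5956 = 0.068

0.068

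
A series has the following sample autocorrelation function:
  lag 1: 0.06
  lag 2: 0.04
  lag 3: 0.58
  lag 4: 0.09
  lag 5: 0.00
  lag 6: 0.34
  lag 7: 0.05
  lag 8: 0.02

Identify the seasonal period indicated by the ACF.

The largest autocorrelation is r_3 = 0.58, with a weaker echo at lag 6 (0.34); the remaining lags stay at or below 0.09.
The dominant spike at lag 3 indicates a seasonal period of 3.

3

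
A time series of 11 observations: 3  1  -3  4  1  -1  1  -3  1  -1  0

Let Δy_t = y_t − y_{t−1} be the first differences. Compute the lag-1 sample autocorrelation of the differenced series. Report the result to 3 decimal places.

First differences Δy: -2, -4, 7, -3, -2, 2, -4, 4, -2, 1
Mean of differences = -0.3000
Numerator Σ(Δy_t−Δȳ)(Δy_{t+1}−Δȳ) = -73.6900
Denominator Σ(Δy_t−Δȳ)² = 122.1000
r_1(Δy) = -73.6900 / 122.1000 = -0.604

-0.604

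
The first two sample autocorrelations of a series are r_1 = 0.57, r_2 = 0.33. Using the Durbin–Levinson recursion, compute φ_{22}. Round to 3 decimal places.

0.008

φ_{22} = (r_2 − r_1²) / (1 − r_1²)
r_1² = (0.57)² = 0.3249
Numerator = 0.33 − 0.3249 = 0.0051; denominator = 1 − 0.3249 = 0.6751
φ_{22} = 0.0051 / 0.6751 = 0.008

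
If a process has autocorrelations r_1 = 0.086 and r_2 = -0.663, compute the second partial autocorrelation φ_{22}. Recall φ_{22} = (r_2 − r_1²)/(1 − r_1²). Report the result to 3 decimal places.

-0.675

φ_{22} = (r_2 − r_1²) / (1 − r_1²)
r_1² = (0.086)² = 0.007396
Numerator = -0.663 − 0.0074 = -0.6704; denominator = 1 − 0.0074 = 0.9926
φ_{22} = -0.6704 / 0.9926 = -0.675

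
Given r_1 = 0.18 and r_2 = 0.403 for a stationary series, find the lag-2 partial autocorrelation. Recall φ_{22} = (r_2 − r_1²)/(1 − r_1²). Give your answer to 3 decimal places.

φ_{22} = (r_2 − r_1²) / (1 − r_1²)
r_1² = (0.18)² = 0.0324
Numerator = 0.403 − 0.0324 = 0.3706; denominator = 1 − 0.0324 = 0.9676
φ_{22} = 0.3706 / 0.9676 = 0.383

0.383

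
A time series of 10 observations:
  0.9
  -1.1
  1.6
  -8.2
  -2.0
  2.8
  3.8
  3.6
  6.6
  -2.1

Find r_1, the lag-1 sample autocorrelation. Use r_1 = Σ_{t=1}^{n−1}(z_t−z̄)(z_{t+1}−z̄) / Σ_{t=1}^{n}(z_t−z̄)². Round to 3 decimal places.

Mean z̄ = (0.9 − 1.1 + 1.6 − 8.2 − 2.0 + 2.8 + 3.8 + 3.6 + 6.6 − 2.1)/10 = 0.5900
Numerator Σ_{t=1}^{9}(z_t−z̄)(z_{t+1}−z̄) = 24.6129
Denominator Σ(z_t−z̄)² = 155.5490
r_1 = 24.6129 / 155.5490 = 0.158

0.158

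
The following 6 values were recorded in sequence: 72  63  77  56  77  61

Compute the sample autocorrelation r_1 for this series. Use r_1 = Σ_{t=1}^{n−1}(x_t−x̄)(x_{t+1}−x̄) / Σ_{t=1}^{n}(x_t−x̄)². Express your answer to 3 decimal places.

-0.870

Mean x̄ = (72 + 63 + 77 + 56 + 77 + 61)/6 = 67.6667
Deviations from mean: 4.3333, -4.6667, 9.3333, -11.6667, 9.3333, -6.6667
Numerator Σ_{t=1}^{5}(x_t−x̄)(x_{t+1}−x̄) = -343.7778
Denominator Σ(x_t−x̄)² = 395.3333
r_1 = -343.7778 / 395.3333 = -0.870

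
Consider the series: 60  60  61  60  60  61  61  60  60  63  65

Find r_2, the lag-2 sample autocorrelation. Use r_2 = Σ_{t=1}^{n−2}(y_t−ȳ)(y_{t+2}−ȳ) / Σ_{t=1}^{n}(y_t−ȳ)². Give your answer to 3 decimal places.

Mean ȳ = (60 + 60 + 61 + 60 + 60 + 61 + 61 + 60 + 60 + 63 + 65)/11 = 61.0000
Numerator Σ_{t=1}^{9}(y_t−ȳ)(y_{t+2}−ȳ) = -5.0000
Denominator Σ(y_t−ȳ)² = 26.0000
r_2 = -5.0000 / 26.0000 = -0.192

-0.192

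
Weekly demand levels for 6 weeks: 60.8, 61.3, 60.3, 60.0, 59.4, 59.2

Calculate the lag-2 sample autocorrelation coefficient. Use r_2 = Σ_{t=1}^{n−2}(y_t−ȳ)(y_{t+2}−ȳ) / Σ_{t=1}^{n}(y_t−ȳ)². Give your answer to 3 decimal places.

-0.014

Mean ȳ = (60.8 + 61.3 + 60.3 + 60.0 + 59.4 + 59.2)/6 = 60.1667
Deviations from mean: 0.6333, 1.1333, 0.1333, -0.1667, -0.7667, -0.9667
Numerator Σ_{t=1}^{4}(y_t−ȳ)(y_{t+2}−ȳ) = -0.0456
Denominator Σ(y_t−ȳ)² = 3.2533
r_2 = -0.0456 / 3.2533 = -0.014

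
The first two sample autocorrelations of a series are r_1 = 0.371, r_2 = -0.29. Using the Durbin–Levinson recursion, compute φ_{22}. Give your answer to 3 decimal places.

-0.496

φ_{22} = (r_2 − r_1²) / (1 − r_1²)
r_1² = (0.371)² = 0.137641
Numerator = -0.29 − 0.1376 = -0.4276; denominator = 1 − 0.1376 = 0.8624
φ_{22} = -0.4276 / 0.8624 = -0.496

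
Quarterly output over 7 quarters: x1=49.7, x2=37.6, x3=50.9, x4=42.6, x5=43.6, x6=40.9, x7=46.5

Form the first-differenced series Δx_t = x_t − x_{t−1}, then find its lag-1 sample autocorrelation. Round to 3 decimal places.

-0.688

First differences Δx: -12.1, 13.3, -8.3, 1.0, -2.7, 5.6
Mean of differences = -0.5333
Numerator Σ(Δx_t−Δx̄)(Δx_{t+1}−Δx̄) = -295.9644
Denominator Σ(Δx_t−Δx̄)² = 430.1333
r_1(Δx) = -295.9644 / 430.1333 = -0.688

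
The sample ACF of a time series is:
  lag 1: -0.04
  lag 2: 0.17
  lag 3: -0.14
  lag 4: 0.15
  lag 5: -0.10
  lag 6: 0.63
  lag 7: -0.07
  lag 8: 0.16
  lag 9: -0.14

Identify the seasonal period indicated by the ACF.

The largest autocorrelation is r_6 = 0.63; the remaining lags stay at or below 0.17.
The dominant spike at lag 6 indicates a seasonal period of 6.

6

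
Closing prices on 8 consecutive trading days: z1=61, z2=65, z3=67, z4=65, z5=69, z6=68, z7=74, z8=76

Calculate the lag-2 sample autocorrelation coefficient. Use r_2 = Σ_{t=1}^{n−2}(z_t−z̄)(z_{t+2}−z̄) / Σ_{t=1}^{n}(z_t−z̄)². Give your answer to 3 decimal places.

Mean z̄ = (61 + 65 + 67 + 65 + 69 + 68 + 74 + 76)/8 = 68.1250
Σ(z_t−z̄)(z_{t+2}−z̄) = (8.0156) + (9.7656) + (-0.9844) + (0.3906) + (5.1406) + (-0.9844) = 21.3438
Denominator Σ(z_t−z̄)² = 168.8750
r_2 = 21.3438 / 168.8750 = 0.126

0.126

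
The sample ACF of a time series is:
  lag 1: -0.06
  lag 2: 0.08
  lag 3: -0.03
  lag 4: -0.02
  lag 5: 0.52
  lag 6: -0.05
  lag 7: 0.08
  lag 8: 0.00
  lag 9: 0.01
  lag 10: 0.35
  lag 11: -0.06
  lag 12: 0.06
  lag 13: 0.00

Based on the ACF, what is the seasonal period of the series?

The largest autocorrelation is r_5 = 0.52, with a weaker echo at lag 10 (0.35); the remaining lags stay at or below 0.08.
The dominant spike at lag 5 indicates a seasonal period of 5.

5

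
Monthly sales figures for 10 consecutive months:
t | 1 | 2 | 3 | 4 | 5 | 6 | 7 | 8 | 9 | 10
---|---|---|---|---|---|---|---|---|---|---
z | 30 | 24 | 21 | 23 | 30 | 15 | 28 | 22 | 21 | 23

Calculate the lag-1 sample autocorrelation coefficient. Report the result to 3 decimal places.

Mean z̄ = (30 + 24 + 21 + 23 + 30 + 15 + 28 + 22 + 21 + 23)/10 = 23.7000
Numerator Σ_{t=1}^{9}(z_t−z̄)(z_{t+1}−z̄) = -94.4900
Denominator Σ(z_t−z̄)² = 192.1000
r_1 = -94.4900 / 192.1000 = -0.492

-0.492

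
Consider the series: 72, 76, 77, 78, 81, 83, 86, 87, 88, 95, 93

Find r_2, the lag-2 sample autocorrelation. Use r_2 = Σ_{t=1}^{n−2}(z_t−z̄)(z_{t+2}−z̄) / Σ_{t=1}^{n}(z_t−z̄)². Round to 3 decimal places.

0.417

Mean z̄ = (72 + 76 + 77 + 78 + 81 + 83 + 86 + 87 + 88 + 95 + 93)/11 = 83.2727
Numerator Σ_{t=1}^{9}(z_t−z̄)(z_{t+2}−z̄) = 220.1240
Denominator Σ(z_t−z̄)² = 528.1818
r_2 = 220.1240 / 528.1818 = 0.417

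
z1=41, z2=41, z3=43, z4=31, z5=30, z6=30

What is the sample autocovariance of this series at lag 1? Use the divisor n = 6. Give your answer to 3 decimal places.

15.167

Mean z̄ = (41 + 41 + 43 + 31 + 30 + 30)/6 = 36.0000
Deviations: 5.0000, 5.0000, 7.0000, -5.0000, -6.0000, -6.0000
Σ_{t=1}^{5}(z_t−z̄)(z_{t+1}−z̄) = 91.0000
γ_1 = 91.0000 / 6 = 15.167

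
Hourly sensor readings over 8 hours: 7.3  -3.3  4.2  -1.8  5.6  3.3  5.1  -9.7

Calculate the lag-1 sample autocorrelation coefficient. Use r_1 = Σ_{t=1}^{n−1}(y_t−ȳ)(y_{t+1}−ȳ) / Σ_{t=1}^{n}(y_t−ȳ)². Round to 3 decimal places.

-0.382

Mean ȳ = (7.3 − 3.3 + 4.2 − 1.8 + 5.6 + 3.3 + 5.1 − 9.7)/8 = 1.3375
Σ(y_t−ȳ)(y_{t+1}−ȳ) = (-27.6511) + (-13.2748) + (-8.9811) + (-13.3736) + (8.3652) + (7.3839) + (-41.5286) = -89.0602
Denominator Σ(y_t−ȳ)² = 233.0988
r_1 = -89.0602 / 233.0988 = -0.382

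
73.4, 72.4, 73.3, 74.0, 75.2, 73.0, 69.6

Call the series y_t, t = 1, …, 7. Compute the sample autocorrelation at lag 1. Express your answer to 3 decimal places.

Mean ȳ = (73.4 + 72.4 + 73.3 + 74.0 + 75.2 + 73.0 + 69.6)/7 = 72.9857
Deviations from mean: 0.4143, -0.5857, 0.3143, 1.0143, 2.2143, 0.0143, -3.3857
Σ(y_t−ȳ)(y_{t+1}−ȳ) = (-0.2427) + (-0.1841) + (0.3188) + (2.2459) + (0.0316) + (-0.0484) = 2.1212
Denominator Σ(y_t−ȳ)² = 18.0086
r_1 = 2.1212 / 18.0086 = 0.118

0.118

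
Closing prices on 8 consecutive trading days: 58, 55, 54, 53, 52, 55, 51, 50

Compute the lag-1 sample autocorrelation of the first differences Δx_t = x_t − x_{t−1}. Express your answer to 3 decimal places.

-0.412

First differences Δx: -3, -1, -1, -1, 3, -4, -1
Mean of differences = -1.1429
Numerator Σ(Δx_t−Δx̄)(Δx_{t+1}−Δx̄) = -11.8776
Denominator Σ(Δx_t−Δx̄)² = 28.8571
r_1(Δx) = -11.8776 / 28.8571 = -0.412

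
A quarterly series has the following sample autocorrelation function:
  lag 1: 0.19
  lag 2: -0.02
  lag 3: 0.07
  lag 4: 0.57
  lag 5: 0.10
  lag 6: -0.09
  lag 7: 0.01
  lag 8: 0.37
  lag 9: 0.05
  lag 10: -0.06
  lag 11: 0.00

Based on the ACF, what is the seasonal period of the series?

The largest autocorrelation is r_4 = 0.57, with a weaker echo at lag 8 (0.37); the remaining lags stay at or below 0.19.
The dominant spike at lag 4 indicates a seasonal period of 4.

4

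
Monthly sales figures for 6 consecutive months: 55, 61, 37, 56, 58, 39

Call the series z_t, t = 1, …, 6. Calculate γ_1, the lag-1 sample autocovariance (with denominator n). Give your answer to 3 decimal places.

Mean z̄ = (55 + 61 + 37 + 56 + 58 + 39)/6 = 51.0000
Deviations: 4.0000, 10.0000, -14.0000, 5.0000, 7.0000, -12.0000
Σ_{t=1}^{5}(z_t−z̄)(z_{t+1}−z̄) = -219.0000
γ_1 = -219.0000 / 6 = -36.500

-36.500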